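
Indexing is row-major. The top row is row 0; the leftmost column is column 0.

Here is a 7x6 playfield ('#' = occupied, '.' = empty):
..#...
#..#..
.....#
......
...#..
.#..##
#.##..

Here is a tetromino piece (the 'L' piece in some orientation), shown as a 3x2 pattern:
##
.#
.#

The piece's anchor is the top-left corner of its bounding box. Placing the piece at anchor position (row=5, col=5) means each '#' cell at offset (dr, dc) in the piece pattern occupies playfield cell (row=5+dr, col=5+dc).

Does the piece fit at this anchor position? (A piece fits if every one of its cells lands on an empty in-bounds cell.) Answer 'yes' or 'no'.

Check each piece cell at anchor (5, 5):
  offset (0,0) -> (5,5): occupied ('#') -> FAIL
  offset (0,1) -> (5,6): out of bounds -> FAIL
  offset (1,1) -> (6,6): out of bounds -> FAIL
  offset (2,1) -> (7,6): out of bounds -> FAIL
All cells valid: no

Answer: no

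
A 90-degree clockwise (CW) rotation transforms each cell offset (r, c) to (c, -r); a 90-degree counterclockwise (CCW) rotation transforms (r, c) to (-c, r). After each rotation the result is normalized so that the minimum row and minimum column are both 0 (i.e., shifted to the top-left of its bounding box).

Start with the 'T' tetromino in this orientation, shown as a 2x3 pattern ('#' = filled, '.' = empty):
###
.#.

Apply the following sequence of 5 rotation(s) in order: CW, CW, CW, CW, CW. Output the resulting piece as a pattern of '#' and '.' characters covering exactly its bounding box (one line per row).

Start:
###
.#.
After rotation 1 (CW):
.#
##
.#
After rotation 2 (CW):
.#.
###
After rotation 3 (CW):
#.
##
#.
After rotation 4 (CW):
###
.#.
After rotation 5 (CW):
.#
##
.#

Answer: .#
##
.#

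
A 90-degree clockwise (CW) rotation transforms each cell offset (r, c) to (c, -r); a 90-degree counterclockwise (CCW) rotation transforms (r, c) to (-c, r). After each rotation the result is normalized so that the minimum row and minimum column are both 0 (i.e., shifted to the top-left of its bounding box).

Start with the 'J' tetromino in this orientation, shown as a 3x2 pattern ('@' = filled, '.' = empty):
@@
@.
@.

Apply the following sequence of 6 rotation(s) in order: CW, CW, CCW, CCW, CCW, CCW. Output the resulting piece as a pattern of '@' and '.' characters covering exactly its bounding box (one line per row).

Answer: .@
.@
@@

Derivation:
Start:
@@
@.
@.
After rotation 1 (CW):
@@@
..@
After rotation 2 (CW):
.@
.@
@@
After rotation 3 (CCW):
@@@
..@
After rotation 4 (CCW):
@@
@.
@.
After rotation 5 (CCW):
@..
@@@
After rotation 6 (CCW):
.@
.@
@@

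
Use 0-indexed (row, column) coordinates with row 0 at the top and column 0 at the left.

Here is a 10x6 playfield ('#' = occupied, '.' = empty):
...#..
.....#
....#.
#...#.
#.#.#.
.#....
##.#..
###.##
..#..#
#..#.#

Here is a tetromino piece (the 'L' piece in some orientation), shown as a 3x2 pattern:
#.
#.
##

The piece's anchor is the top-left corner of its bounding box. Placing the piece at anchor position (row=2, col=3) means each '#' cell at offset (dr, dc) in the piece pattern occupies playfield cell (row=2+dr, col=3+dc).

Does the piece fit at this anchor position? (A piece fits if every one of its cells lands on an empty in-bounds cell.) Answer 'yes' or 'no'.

Check each piece cell at anchor (2, 3):
  offset (0,0) -> (2,3): empty -> OK
  offset (1,0) -> (3,3): empty -> OK
  offset (2,0) -> (4,3): empty -> OK
  offset (2,1) -> (4,4): occupied ('#') -> FAIL
All cells valid: no

Answer: no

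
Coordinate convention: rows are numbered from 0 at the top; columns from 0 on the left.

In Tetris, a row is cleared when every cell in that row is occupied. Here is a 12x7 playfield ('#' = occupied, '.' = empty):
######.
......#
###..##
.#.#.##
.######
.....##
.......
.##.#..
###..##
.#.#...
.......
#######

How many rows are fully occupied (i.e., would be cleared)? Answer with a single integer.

Check each row:
  row 0: 1 empty cell -> not full
  row 1: 6 empty cells -> not full
  row 2: 2 empty cells -> not full
  row 3: 3 empty cells -> not full
  row 4: 1 empty cell -> not full
  row 5: 5 empty cells -> not full
  row 6: 7 empty cells -> not full
  row 7: 4 empty cells -> not full
  row 8: 2 empty cells -> not full
  row 9: 5 empty cells -> not full
  row 10: 7 empty cells -> not full
  row 11: 0 empty cells -> FULL (clear)
Total rows cleared: 1

Answer: 1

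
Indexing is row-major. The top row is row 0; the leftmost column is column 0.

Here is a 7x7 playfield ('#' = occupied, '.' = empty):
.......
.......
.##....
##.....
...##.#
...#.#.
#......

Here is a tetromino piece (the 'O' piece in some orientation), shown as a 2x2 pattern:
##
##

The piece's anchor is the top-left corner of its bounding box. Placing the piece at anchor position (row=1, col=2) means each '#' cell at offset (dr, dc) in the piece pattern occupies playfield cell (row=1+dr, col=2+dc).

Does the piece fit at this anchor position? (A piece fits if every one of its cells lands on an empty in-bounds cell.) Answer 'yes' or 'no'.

Check each piece cell at anchor (1, 2):
  offset (0,0) -> (1,2): empty -> OK
  offset (0,1) -> (1,3): empty -> OK
  offset (1,0) -> (2,2): occupied ('#') -> FAIL
  offset (1,1) -> (2,3): empty -> OK
All cells valid: no

Answer: no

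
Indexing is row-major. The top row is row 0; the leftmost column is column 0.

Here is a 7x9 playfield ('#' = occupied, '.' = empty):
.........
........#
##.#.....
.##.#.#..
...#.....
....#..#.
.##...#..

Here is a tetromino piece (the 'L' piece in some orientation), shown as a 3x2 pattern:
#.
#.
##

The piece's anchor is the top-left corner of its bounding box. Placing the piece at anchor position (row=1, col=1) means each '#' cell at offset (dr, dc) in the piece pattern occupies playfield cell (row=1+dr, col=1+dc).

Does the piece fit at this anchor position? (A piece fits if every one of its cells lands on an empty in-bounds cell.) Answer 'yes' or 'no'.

Check each piece cell at anchor (1, 1):
  offset (0,0) -> (1,1): empty -> OK
  offset (1,0) -> (2,1): occupied ('#') -> FAIL
  offset (2,0) -> (3,1): occupied ('#') -> FAIL
  offset (2,1) -> (3,2): occupied ('#') -> FAIL
All cells valid: no

Answer: no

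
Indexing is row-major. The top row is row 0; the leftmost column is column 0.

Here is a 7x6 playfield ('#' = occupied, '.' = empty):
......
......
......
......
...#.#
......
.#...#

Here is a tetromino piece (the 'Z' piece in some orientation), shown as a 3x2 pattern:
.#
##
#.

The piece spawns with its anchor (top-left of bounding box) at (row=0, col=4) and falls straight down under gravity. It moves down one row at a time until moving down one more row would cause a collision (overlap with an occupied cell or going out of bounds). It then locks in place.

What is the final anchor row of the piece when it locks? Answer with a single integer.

Answer: 2

Derivation:
Spawn at (row=0, col=4). Try each row:
  row 0: fits
  row 1: fits
  row 2: fits
  row 3: blocked -> lock at row 2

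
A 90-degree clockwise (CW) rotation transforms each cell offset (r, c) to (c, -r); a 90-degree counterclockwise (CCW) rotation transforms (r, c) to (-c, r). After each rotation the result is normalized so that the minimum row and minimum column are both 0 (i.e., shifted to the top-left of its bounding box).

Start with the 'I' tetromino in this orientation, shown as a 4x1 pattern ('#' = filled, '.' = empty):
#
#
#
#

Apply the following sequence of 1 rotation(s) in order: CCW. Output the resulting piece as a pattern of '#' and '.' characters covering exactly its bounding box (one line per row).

Start:
#
#
#
#
After rotation 1 (CCW):
####

Answer: ####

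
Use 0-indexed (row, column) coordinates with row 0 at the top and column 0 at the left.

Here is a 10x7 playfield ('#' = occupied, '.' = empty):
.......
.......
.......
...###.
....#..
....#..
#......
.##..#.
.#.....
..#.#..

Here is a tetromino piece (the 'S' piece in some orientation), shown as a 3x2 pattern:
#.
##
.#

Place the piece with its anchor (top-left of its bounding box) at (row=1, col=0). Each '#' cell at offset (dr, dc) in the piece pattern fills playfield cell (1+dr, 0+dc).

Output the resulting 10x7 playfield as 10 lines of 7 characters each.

Fill (1+0,0+0) = (1,0)
Fill (1+1,0+0) = (2,0)
Fill (1+1,0+1) = (2,1)
Fill (1+2,0+1) = (3,1)

Answer: .......
#......
##.....
.#.###.
....#..
....#..
#......
.##..#.
.#.....
..#.#..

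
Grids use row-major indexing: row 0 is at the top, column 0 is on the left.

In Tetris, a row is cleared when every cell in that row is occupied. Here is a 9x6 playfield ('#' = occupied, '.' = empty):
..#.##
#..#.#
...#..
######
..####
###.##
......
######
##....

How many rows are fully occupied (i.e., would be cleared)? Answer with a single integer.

Answer: 2

Derivation:
Check each row:
  row 0: 3 empty cells -> not full
  row 1: 3 empty cells -> not full
  row 2: 5 empty cells -> not full
  row 3: 0 empty cells -> FULL (clear)
  row 4: 2 empty cells -> not full
  row 5: 1 empty cell -> not full
  row 6: 6 empty cells -> not full
  row 7: 0 empty cells -> FULL (clear)
  row 8: 4 empty cells -> not full
Total rows cleared: 2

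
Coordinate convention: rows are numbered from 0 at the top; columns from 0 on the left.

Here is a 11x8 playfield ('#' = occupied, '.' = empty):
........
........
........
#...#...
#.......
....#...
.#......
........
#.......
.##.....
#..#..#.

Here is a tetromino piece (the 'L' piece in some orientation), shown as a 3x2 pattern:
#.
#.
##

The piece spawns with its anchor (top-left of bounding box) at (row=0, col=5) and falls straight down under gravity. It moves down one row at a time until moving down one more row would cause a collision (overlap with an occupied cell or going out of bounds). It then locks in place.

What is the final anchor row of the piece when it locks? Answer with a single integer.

Answer: 7

Derivation:
Spawn at (row=0, col=5). Try each row:
  row 0: fits
  row 1: fits
  row 2: fits
  row 3: fits
  row 4: fits
  row 5: fits
  row 6: fits
  row 7: fits
  row 8: blocked -> lock at row 7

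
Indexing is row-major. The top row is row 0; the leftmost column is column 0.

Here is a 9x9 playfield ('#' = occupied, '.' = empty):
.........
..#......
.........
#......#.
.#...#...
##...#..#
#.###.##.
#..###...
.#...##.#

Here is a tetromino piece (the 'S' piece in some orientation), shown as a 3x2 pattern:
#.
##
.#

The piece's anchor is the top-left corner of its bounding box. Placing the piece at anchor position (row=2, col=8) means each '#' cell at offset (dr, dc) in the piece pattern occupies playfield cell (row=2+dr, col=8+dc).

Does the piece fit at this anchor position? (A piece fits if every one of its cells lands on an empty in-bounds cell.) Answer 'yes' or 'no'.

Answer: no

Derivation:
Check each piece cell at anchor (2, 8):
  offset (0,0) -> (2,8): empty -> OK
  offset (1,0) -> (3,8): empty -> OK
  offset (1,1) -> (3,9): out of bounds -> FAIL
  offset (2,1) -> (4,9): out of bounds -> FAIL
All cells valid: no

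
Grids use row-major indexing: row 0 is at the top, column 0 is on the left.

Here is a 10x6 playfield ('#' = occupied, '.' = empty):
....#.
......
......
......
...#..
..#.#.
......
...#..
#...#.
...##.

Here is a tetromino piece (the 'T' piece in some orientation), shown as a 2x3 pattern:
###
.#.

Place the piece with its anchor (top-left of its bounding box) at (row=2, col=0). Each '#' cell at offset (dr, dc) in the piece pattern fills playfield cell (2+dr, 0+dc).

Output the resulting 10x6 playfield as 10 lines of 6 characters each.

Fill (2+0,0+0) = (2,0)
Fill (2+0,0+1) = (2,1)
Fill (2+0,0+2) = (2,2)
Fill (2+1,0+1) = (3,1)

Answer: ....#.
......
###...
.#....
...#..
..#.#.
......
...#..
#...#.
...##.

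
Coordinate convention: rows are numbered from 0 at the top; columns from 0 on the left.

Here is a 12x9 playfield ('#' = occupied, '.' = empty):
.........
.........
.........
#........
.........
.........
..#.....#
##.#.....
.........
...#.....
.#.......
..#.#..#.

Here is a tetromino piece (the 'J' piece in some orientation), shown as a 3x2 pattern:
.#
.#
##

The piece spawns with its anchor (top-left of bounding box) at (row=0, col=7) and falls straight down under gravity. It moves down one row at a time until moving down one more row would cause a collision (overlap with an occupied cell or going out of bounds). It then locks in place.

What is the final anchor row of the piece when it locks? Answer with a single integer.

Spawn at (row=0, col=7). Try each row:
  row 0: fits
  row 1: fits
  row 2: fits
  row 3: fits
  row 4: blocked -> lock at row 3

Answer: 3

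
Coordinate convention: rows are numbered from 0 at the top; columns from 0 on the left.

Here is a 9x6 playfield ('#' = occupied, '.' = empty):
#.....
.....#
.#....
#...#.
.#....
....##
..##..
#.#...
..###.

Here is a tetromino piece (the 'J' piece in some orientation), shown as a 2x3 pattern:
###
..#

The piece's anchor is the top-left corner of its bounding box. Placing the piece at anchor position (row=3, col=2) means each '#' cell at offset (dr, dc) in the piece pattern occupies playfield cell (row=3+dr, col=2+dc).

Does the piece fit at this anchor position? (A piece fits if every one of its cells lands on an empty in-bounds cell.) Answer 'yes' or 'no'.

Check each piece cell at anchor (3, 2):
  offset (0,0) -> (3,2): empty -> OK
  offset (0,1) -> (3,3): empty -> OK
  offset (0,2) -> (3,4): occupied ('#') -> FAIL
  offset (1,2) -> (4,4): empty -> OK
All cells valid: no

Answer: no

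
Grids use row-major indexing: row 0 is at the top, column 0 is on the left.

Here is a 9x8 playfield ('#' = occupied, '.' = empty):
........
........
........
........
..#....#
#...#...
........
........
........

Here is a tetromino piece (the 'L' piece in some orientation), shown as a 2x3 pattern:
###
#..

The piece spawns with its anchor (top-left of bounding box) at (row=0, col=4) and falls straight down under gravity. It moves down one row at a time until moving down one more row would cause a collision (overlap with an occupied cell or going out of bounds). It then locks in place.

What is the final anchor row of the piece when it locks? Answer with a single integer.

Spawn at (row=0, col=4). Try each row:
  row 0: fits
  row 1: fits
  row 2: fits
  row 3: fits
  row 4: blocked -> lock at row 3

Answer: 3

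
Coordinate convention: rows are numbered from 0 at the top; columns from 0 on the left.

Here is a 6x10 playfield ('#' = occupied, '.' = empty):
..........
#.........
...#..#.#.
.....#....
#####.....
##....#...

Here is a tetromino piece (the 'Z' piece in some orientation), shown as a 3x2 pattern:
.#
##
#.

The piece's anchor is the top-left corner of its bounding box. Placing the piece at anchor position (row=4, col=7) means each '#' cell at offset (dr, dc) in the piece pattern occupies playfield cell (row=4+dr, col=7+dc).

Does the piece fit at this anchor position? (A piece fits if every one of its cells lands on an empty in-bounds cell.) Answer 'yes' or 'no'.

Answer: no

Derivation:
Check each piece cell at anchor (4, 7):
  offset (0,1) -> (4,8): empty -> OK
  offset (1,0) -> (5,7): empty -> OK
  offset (1,1) -> (5,8): empty -> OK
  offset (2,0) -> (6,7): out of bounds -> FAIL
All cells valid: no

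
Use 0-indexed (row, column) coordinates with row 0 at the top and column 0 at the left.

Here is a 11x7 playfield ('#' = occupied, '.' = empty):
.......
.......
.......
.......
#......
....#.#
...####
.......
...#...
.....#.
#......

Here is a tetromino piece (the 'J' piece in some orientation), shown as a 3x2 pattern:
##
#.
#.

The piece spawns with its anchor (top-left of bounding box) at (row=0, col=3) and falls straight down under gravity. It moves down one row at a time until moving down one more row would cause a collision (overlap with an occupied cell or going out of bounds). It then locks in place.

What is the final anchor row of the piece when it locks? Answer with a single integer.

Spawn at (row=0, col=3). Try each row:
  row 0: fits
  row 1: fits
  row 2: fits
  row 3: fits
  row 4: blocked -> lock at row 3

Answer: 3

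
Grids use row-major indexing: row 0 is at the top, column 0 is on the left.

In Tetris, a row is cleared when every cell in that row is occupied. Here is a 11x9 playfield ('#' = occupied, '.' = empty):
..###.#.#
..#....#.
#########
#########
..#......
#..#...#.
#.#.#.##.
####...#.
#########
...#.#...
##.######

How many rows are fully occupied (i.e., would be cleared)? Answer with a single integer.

Answer: 3

Derivation:
Check each row:
  row 0: 4 empty cells -> not full
  row 1: 7 empty cells -> not full
  row 2: 0 empty cells -> FULL (clear)
  row 3: 0 empty cells -> FULL (clear)
  row 4: 8 empty cells -> not full
  row 5: 6 empty cells -> not full
  row 6: 4 empty cells -> not full
  row 7: 4 empty cells -> not full
  row 8: 0 empty cells -> FULL (clear)
  row 9: 7 empty cells -> not full
  row 10: 1 empty cell -> not full
Total rows cleared: 3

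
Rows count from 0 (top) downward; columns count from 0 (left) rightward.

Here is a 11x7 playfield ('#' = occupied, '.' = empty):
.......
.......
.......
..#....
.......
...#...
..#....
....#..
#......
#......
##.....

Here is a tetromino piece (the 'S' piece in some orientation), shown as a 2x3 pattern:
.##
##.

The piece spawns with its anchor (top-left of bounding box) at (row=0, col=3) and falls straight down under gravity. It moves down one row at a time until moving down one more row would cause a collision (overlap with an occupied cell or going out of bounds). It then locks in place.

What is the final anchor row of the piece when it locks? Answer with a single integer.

Answer: 3

Derivation:
Spawn at (row=0, col=3). Try each row:
  row 0: fits
  row 1: fits
  row 2: fits
  row 3: fits
  row 4: blocked -> lock at row 3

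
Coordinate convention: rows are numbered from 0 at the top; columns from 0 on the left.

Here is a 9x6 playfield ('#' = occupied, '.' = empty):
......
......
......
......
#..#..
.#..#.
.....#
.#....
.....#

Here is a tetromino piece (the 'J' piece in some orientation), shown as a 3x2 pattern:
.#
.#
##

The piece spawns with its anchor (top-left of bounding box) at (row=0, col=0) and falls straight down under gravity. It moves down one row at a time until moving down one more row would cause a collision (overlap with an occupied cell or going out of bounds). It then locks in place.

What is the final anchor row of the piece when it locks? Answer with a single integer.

Spawn at (row=0, col=0). Try each row:
  row 0: fits
  row 1: fits
  row 2: blocked -> lock at row 1

Answer: 1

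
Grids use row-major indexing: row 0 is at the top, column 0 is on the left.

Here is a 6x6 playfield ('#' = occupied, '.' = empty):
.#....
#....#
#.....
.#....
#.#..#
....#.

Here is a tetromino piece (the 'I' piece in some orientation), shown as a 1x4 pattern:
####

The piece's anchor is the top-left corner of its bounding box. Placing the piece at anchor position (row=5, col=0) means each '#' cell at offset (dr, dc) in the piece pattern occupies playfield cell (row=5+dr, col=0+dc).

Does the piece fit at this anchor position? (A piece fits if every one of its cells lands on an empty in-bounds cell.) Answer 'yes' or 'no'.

Check each piece cell at anchor (5, 0):
  offset (0,0) -> (5,0): empty -> OK
  offset (0,1) -> (5,1): empty -> OK
  offset (0,2) -> (5,2): empty -> OK
  offset (0,3) -> (5,3): empty -> OK
All cells valid: yes

Answer: yes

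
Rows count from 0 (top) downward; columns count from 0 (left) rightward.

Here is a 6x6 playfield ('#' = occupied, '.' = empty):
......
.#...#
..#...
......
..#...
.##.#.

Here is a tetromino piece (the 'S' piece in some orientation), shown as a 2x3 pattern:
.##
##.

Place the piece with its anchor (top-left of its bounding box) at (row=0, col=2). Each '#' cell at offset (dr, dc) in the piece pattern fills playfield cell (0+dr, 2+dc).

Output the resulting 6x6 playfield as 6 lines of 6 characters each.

Fill (0+0,2+1) = (0,3)
Fill (0+0,2+2) = (0,4)
Fill (0+1,2+0) = (1,2)
Fill (0+1,2+1) = (1,3)

Answer: ...##.
.###.#
..#...
......
..#...
.##.#.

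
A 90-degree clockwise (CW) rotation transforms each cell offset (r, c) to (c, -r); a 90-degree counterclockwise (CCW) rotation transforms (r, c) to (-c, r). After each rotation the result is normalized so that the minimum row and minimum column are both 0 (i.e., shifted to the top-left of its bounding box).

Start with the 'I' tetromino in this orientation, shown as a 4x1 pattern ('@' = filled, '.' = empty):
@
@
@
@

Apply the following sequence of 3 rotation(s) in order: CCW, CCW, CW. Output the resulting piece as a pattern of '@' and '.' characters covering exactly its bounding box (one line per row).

Answer: @@@@

Derivation:
Start:
@
@
@
@
After rotation 1 (CCW):
@@@@
After rotation 2 (CCW):
@
@
@
@
After rotation 3 (CW):
@@@@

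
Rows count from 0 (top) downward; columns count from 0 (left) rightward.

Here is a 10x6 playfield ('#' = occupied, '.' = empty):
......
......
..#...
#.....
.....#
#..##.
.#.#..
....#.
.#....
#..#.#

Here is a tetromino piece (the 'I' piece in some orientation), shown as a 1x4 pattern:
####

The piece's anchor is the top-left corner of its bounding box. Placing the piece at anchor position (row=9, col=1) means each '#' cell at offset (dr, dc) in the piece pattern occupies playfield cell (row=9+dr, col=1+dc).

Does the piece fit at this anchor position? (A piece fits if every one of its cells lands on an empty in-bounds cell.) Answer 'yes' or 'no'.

Answer: no

Derivation:
Check each piece cell at anchor (9, 1):
  offset (0,0) -> (9,1): empty -> OK
  offset (0,1) -> (9,2): empty -> OK
  offset (0,2) -> (9,3): occupied ('#') -> FAIL
  offset (0,3) -> (9,4): empty -> OK
All cells valid: no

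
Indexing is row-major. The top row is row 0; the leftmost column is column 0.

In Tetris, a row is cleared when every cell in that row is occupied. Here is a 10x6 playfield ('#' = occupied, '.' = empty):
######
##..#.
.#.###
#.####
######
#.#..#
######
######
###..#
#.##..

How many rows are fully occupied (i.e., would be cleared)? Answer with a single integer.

Answer: 4

Derivation:
Check each row:
  row 0: 0 empty cells -> FULL (clear)
  row 1: 3 empty cells -> not full
  row 2: 2 empty cells -> not full
  row 3: 1 empty cell -> not full
  row 4: 0 empty cells -> FULL (clear)
  row 5: 3 empty cells -> not full
  row 6: 0 empty cells -> FULL (clear)
  row 7: 0 empty cells -> FULL (clear)
  row 8: 2 empty cells -> not full
  row 9: 3 empty cells -> not full
Total rows cleared: 4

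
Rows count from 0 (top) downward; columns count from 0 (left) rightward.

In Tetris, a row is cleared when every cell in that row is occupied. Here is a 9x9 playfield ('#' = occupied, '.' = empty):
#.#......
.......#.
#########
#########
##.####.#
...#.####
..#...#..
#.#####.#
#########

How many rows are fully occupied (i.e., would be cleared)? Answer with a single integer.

Check each row:
  row 0: 7 empty cells -> not full
  row 1: 8 empty cells -> not full
  row 2: 0 empty cells -> FULL (clear)
  row 3: 0 empty cells -> FULL (clear)
  row 4: 2 empty cells -> not full
  row 5: 4 empty cells -> not full
  row 6: 7 empty cells -> not full
  row 7: 2 empty cells -> not full
  row 8: 0 empty cells -> FULL (clear)
Total rows cleared: 3

Answer: 3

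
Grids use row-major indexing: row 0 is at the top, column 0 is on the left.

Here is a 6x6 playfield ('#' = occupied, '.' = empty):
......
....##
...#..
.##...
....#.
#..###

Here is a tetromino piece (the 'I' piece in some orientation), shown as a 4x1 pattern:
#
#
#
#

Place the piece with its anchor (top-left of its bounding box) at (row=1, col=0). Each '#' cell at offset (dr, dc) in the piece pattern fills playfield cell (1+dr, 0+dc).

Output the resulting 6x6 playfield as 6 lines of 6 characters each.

Fill (1+0,0+0) = (1,0)
Fill (1+1,0+0) = (2,0)
Fill (1+2,0+0) = (3,0)
Fill (1+3,0+0) = (4,0)

Answer: ......
#...##
#..#..
###...
#...#.
#..###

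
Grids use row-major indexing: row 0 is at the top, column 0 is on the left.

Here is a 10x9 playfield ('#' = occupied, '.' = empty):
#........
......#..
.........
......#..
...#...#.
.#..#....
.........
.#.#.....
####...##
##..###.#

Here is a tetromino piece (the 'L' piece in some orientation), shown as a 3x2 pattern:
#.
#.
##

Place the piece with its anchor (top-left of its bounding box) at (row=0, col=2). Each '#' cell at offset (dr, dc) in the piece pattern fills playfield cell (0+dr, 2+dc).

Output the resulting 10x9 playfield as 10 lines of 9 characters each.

Fill (0+0,2+0) = (0,2)
Fill (0+1,2+0) = (1,2)
Fill (0+2,2+0) = (2,2)
Fill (0+2,2+1) = (2,3)

Answer: #.#......
..#...#..
..##.....
......#..
...#...#.
.#..#....
.........
.#.#.....
####...##
##..###.#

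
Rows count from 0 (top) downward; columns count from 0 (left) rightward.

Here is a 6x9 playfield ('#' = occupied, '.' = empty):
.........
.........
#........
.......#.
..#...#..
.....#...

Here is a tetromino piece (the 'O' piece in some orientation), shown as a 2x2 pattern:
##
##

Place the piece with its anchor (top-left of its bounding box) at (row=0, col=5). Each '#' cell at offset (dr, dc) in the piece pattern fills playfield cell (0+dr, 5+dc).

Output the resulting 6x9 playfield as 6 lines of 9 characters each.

Fill (0+0,5+0) = (0,5)
Fill (0+0,5+1) = (0,6)
Fill (0+1,5+0) = (1,5)
Fill (0+1,5+1) = (1,6)

Answer: .....##..
.....##..
#........
.......#.
..#...#..
.....#...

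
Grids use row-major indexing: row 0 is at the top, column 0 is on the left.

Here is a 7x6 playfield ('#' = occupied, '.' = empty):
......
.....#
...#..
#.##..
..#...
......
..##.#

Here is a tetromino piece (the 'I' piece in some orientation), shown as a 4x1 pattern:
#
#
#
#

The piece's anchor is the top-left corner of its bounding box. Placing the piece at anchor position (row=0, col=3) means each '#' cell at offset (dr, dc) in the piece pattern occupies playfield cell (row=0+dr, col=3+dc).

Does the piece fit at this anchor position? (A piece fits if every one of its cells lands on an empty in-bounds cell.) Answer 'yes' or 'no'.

Answer: no

Derivation:
Check each piece cell at anchor (0, 3):
  offset (0,0) -> (0,3): empty -> OK
  offset (1,0) -> (1,3): empty -> OK
  offset (2,0) -> (2,3): occupied ('#') -> FAIL
  offset (3,0) -> (3,3): occupied ('#') -> FAIL
All cells valid: no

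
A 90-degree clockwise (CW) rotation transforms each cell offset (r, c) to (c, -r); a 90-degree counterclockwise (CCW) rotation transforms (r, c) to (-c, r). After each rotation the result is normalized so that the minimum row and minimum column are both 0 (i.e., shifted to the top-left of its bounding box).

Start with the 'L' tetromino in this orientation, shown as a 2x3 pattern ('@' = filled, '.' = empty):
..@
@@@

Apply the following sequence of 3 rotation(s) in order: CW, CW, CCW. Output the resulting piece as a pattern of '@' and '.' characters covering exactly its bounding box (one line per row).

Answer: @.
@.
@@

Derivation:
Start:
..@
@@@
After rotation 1 (CW):
@.
@.
@@
After rotation 2 (CW):
@@@
@..
After rotation 3 (CCW):
@.
@.
@@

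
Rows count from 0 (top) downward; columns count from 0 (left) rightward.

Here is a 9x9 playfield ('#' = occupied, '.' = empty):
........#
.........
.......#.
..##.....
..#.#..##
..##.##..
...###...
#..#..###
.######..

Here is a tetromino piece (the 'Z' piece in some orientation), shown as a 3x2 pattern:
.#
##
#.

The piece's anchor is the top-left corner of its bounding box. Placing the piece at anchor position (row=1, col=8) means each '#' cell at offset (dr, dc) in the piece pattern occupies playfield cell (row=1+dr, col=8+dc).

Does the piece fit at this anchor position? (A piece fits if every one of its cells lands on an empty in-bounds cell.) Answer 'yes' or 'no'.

Answer: no

Derivation:
Check each piece cell at anchor (1, 8):
  offset (0,1) -> (1,9): out of bounds -> FAIL
  offset (1,0) -> (2,8): empty -> OK
  offset (1,1) -> (2,9): out of bounds -> FAIL
  offset (2,0) -> (3,8): empty -> OK
All cells valid: no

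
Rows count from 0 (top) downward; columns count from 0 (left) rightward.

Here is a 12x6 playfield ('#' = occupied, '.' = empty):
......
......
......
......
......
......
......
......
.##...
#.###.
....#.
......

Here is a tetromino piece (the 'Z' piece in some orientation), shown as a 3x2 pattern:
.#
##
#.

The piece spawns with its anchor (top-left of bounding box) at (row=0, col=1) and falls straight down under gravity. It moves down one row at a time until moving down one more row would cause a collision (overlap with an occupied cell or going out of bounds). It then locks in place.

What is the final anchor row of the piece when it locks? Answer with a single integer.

Answer: 5

Derivation:
Spawn at (row=0, col=1). Try each row:
  row 0: fits
  row 1: fits
  row 2: fits
  row 3: fits
  row 4: fits
  row 5: fits
  row 6: blocked -> lock at row 5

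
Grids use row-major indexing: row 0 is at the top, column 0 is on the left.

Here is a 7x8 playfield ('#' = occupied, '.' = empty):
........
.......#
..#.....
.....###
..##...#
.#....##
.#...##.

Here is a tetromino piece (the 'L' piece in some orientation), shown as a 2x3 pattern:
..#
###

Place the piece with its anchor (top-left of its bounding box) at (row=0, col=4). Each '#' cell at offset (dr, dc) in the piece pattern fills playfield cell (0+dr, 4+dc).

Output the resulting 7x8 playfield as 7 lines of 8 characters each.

Fill (0+0,4+2) = (0,6)
Fill (0+1,4+0) = (1,4)
Fill (0+1,4+1) = (1,5)
Fill (0+1,4+2) = (1,6)

Answer: ......#.
....####
..#.....
.....###
..##...#
.#....##
.#...##.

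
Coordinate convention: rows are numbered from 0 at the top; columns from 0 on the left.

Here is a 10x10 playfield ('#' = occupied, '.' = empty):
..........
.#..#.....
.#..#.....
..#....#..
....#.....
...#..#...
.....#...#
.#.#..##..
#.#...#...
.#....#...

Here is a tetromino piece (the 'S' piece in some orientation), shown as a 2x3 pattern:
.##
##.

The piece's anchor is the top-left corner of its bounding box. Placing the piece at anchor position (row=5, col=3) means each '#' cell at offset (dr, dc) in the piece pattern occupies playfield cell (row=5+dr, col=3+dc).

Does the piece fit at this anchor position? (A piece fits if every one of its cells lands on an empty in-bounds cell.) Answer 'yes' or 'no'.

Answer: yes

Derivation:
Check each piece cell at anchor (5, 3):
  offset (0,1) -> (5,4): empty -> OK
  offset (0,2) -> (5,5): empty -> OK
  offset (1,0) -> (6,3): empty -> OK
  offset (1,1) -> (6,4): empty -> OK
All cells valid: yes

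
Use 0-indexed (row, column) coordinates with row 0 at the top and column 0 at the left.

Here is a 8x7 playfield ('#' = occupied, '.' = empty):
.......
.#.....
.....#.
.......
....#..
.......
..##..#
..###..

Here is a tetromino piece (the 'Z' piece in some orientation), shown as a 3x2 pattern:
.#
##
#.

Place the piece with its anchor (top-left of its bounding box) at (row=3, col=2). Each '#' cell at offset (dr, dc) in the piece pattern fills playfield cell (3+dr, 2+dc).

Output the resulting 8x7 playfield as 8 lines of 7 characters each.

Answer: .......
.#.....
.....#.
...#...
..###..
..#....
..##..#
..###..

Derivation:
Fill (3+0,2+1) = (3,3)
Fill (3+1,2+0) = (4,2)
Fill (3+1,2+1) = (4,3)
Fill (3+2,2+0) = (5,2)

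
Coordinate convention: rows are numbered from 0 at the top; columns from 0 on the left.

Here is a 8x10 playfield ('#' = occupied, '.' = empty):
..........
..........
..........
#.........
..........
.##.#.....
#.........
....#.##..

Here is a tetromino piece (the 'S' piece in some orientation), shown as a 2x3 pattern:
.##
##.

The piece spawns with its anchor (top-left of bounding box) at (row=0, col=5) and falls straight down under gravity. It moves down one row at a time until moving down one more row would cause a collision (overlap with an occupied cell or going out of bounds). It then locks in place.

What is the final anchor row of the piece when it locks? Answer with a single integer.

Spawn at (row=0, col=5). Try each row:
  row 0: fits
  row 1: fits
  row 2: fits
  row 3: fits
  row 4: fits
  row 5: fits
  row 6: blocked -> lock at row 5

Answer: 5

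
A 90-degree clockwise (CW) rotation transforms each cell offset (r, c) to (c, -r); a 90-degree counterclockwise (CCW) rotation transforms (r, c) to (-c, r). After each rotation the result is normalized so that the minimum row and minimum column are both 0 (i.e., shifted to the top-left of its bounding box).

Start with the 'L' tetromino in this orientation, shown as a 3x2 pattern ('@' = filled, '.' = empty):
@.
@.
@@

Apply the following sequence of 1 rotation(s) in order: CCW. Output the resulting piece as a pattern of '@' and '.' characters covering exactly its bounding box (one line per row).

Answer: ..@
@@@

Derivation:
Start:
@.
@.
@@
After rotation 1 (CCW):
..@
@@@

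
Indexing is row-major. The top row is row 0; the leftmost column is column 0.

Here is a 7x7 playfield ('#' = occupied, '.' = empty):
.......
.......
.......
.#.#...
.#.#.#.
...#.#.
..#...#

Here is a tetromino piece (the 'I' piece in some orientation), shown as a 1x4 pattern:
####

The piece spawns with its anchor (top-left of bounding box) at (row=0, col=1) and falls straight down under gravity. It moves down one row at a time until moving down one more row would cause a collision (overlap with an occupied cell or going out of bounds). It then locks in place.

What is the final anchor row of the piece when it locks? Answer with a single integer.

Answer: 2

Derivation:
Spawn at (row=0, col=1). Try each row:
  row 0: fits
  row 1: fits
  row 2: fits
  row 3: blocked -> lock at row 2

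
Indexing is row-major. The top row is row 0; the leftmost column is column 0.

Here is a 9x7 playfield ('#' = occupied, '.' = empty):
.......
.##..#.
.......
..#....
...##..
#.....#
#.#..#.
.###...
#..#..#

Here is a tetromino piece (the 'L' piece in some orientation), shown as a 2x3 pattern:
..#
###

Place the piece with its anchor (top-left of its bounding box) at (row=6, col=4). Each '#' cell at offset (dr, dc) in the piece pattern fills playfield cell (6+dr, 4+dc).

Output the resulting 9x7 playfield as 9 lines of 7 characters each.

Fill (6+0,4+2) = (6,6)
Fill (6+1,4+0) = (7,4)
Fill (6+1,4+1) = (7,5)
Fill (6+1,4+2) = (7,6)

Answer: .......
.##..#.
.......
..#....
...##..
#.....#
#.#..##
.######
#..#..#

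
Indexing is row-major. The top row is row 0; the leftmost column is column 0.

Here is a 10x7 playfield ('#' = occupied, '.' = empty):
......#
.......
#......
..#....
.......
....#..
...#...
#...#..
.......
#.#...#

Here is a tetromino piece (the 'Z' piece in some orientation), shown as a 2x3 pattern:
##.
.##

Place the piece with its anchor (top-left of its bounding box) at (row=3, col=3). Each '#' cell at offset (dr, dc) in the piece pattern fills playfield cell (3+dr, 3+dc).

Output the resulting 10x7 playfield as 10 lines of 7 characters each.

Fill (3+0,3+0) = (3,3)
Fill (3+0,3+1) = (3,4)
Fill (3+1,3+1) = (4,4)
Fill (3+1,3+2) = (4,5)

Answer: ......#
.......
#......
..###..
....##.
....#..
...#...
#...#..
.......
#.#...#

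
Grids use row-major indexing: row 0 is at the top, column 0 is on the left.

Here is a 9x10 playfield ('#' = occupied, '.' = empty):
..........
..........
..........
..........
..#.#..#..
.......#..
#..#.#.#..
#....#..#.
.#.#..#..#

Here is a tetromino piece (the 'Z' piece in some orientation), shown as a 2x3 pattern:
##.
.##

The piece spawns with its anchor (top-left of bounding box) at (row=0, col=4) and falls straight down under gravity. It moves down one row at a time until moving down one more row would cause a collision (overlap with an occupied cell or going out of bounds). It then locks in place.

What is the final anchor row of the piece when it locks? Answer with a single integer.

Answer: 3

Derivation:
Spawn at (row=0, col=4). Try each row:
  row 0: fits
  row 1: fits
  row 2: fits
  row 3: fits
  row 4: blocked -> lock at row 3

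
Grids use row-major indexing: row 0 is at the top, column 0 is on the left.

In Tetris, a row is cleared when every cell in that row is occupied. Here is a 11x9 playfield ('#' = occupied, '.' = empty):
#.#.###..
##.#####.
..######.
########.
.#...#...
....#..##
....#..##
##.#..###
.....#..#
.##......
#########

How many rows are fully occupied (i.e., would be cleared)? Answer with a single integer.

Answer: 1

Derivation:
Check each row:
  row 0: 4 empty cells -> not full
  row 1: 2 empty cells -> not full
  row 2: 3 empty cells -> not full
  row 3: 1 empty cell -> not full
  row 4: 7 empty cells -> not full
  row 5: 6 empty cells -> not full
  row 6: 6 empty cells -> not full
  row 7: 3 empty cells -> not full
  row 8: 7 empty cells -> not full
  row 9: 7 empty cells -> not full
  row 10: 0 empty cells -> FULL (clear)
Total rows cleared: 1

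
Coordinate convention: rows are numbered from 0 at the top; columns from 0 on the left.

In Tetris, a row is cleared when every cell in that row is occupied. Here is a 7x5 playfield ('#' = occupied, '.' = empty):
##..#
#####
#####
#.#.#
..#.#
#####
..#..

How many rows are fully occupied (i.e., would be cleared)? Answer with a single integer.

Answer: 3

Derivation:
Check each row:
  row 0: 2 empty cells -> not full
  row 1: 0 empty cells -> FULL (clear)
  row 2: 0 empty cells -> FULL (clear)
  row 3: 2 empty cells -> not full
  row 4: 3 empty cells -> not full
  row 5: 0 empty cells -> FULL (clear)
  row 6: 4 empty cells -> not full
Total rows cleared: 3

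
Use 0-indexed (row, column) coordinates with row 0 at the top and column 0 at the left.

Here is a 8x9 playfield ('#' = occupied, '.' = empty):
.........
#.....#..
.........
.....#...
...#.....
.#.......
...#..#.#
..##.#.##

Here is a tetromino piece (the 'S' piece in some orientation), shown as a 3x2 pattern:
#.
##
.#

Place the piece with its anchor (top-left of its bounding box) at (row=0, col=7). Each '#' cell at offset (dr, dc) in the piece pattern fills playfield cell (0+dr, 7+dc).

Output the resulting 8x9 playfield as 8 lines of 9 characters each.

Fill (0+0,7+0) = (0,7)
Fill (0+1,7+0) = (1,7)
Fill (0+1,7+1) = (1,8)
Fill (0+2,7+1) = (2,8)

Answer: .......#.
#.....###
........#
.....#...
...#.....
.#.......
...#..#.#
..##.#.##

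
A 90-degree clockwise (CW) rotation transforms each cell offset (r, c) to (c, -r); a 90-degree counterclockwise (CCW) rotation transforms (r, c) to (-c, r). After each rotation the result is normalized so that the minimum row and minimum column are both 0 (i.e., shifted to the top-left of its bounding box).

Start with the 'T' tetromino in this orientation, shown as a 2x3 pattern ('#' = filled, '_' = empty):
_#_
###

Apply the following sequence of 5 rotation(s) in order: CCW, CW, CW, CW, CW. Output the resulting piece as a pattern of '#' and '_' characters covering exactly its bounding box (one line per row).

Answer: _#
##
_#

Derivation:
Start:
_#_
###
After rotation 1 (CCW):
_#
##
_#
After rotation 2 (CW):
_#_
###
After rotation 3 (CW):
#_
##
#_
After rotation 4 (CW):
###
_#_
After rotation 5 (CW):
_#
##
_#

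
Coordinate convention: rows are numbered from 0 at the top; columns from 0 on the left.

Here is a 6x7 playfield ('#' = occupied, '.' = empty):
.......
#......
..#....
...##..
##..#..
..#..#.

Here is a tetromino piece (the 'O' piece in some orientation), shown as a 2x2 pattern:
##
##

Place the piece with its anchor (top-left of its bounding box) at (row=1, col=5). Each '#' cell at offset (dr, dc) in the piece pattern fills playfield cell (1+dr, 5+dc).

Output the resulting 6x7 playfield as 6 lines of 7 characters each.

Answer: .......
#....##
..#..##
...##..
##..#..
..#..#.

Derivation:
Fill (1+0,5+0) = (1,5)
Fill (1+0,5+1) = (1,6)
Fill (1+1,5+0) = (2,5)
Fill (1+1,5+1) = (2,6)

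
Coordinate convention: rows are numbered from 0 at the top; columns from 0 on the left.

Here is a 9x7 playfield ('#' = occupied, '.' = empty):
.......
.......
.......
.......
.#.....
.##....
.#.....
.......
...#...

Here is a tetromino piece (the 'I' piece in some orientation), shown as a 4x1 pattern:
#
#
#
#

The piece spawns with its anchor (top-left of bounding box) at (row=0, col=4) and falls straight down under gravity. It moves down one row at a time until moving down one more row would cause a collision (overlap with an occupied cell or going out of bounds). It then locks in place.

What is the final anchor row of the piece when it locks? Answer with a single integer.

Answer: 5

Derivation:
Spawn at (row=0, col=4). Try each row:
  row 0: fits
  row 1: fits
  row 2: fits
  row 3: fits
  row 4: fits
  row 5: fits
  row 6: blocked -> lock at row 5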